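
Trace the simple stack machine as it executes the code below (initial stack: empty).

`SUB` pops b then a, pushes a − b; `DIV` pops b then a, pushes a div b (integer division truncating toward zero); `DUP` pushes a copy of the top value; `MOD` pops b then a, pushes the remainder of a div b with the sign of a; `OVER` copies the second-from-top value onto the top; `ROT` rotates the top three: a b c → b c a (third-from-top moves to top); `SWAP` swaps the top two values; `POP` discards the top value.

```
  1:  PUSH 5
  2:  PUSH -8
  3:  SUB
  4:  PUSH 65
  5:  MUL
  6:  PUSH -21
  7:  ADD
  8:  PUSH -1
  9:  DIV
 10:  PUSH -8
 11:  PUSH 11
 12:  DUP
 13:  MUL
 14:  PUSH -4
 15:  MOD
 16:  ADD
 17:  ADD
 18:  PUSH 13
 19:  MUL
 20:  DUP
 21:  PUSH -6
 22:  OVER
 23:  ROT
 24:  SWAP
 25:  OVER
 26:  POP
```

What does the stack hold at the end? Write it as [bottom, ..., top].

[-10803, -6, -10803, -10803]

PUSH 5   → [5]
PUSH -8  → [5, -8]
SUB      → [13]
PUSH 65  → [13, 65]
MUL      → [845]
PUSH -21 → [845, -21]
ADD      → [824]
PUSH -1  → [824, -1]
DIV      → [-824]
PUSH -8  → [-824, -8]
PUSH 11  → [-824, -8, 11]
DUP      → [-824, -8, 11, 11]
MUL      → [-824, -8, 121]
PUSH -4  → [-824, -8, 121, -4]
MOD      → [-824, -8, 1]
ADD      → [-824, -7]
ADD      → [-831]
PUSH 13  → [-831, 13]
MUL      → [-10803]
DUP      → [-10803, -10803]
PUSH -6  → [-10803, -10803, -6]
OVER     → [-10803, -10803, -6, -10803]
ROT      → [-10803, -6, -10803, -10803]
SWAP     → [-10803, -6, -10803, -10803]
OVER     → [-10803, -6, -10803, -10803, -10803]
POP      → [-10803, -6, -10803, -10803]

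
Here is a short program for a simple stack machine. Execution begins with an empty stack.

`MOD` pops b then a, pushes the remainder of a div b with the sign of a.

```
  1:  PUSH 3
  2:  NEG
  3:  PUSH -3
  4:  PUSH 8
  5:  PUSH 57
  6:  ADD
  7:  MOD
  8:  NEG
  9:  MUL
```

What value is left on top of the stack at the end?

-9

PUSH 3  -> [3]
NEG     -> [-3]
PUSH -3 -> [-3, -3]
PUSH 8  -> [-3, -3, 8]
PUSH 57 -> [-3, -3, 8, 57]
ADD     -> [-3, -3, 65]
MOD     -> [-3, -3]
NEG     -> [-3, 3]
MUL     -> [-9]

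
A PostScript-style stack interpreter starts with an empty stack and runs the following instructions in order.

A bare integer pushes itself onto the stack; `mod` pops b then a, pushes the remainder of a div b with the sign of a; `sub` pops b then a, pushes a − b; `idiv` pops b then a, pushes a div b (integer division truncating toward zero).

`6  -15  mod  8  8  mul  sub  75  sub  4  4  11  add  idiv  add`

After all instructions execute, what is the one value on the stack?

6    → 6
-15  → 6 -15
mod  → 6
8    → 6 8
8    → 6 8 8
mul  → 6 64
sub  → -58
75   → -58 75
sub  → -133
4    → -133 4
4    → -133 4 4
11   → -133 4 4 11
add  → -133 4 15
idiv → -133 0
add  → -133

-133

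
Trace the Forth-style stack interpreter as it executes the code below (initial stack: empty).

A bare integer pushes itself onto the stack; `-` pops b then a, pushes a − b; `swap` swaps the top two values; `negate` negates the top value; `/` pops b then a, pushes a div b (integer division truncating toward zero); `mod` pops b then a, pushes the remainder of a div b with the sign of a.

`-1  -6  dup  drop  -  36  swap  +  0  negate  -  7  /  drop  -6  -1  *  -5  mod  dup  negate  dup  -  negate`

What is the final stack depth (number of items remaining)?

2

-1     -> -1
-6     -> -1 -6
dup    -> -1 -6 -6
drop   -> -1 -6
-      -> 5
36     -> 5 36
swap   -> 36 5
+      -> 41
0      -> 41 0
negate -> 41 0
-      -> 41
7      -> 41 7
/      -> 5
drop   -> (empty)
-6     -> -6
-1     -> -6 -1
*      -> 6
-5     -> 6 -5
mod    -> 1
dup    -> 1 1
negate -> 1 -1
dup    -> 1 -1 -1
-      -> 1 0
negate -> 1 0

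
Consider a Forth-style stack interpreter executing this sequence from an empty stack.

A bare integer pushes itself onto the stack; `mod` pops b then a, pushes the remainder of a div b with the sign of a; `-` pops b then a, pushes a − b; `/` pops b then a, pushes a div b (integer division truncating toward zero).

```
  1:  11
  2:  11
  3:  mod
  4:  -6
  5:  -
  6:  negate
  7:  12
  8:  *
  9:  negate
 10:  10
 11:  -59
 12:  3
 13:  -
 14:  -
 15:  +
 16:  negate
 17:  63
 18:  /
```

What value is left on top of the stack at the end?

11     : [11]
11     : [11, 11]
mod    : [0]
-6     : [0, -6]
-      : [6]
negate : [-6]
12     : [-6, 12]
*      : [-72]
negate : [72]
10     : [72, 10]
-59    : [72, 10, -59]
3      : [72, 10, -59, 3]
-      : [72, 10, -62]
-      : [72, 72]
+      : [144]
negate : [-144]
63     : [-144, 63]
/      : [-2]

-2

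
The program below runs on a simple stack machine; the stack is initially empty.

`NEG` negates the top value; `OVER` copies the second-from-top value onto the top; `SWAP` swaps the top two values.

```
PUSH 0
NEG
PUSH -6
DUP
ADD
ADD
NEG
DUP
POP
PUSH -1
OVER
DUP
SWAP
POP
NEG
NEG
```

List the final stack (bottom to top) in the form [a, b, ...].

[12, -1, 12]

PUSH 0   0
NEG      0
PUSH -6  0 -6
DUP      0 -6 -6
ADD      0 -12
ADD      -12
NEG      12
DUP      12 12
POP      12
PUSH -1  12 -1
OVER     12 -1 12
DUP      12 -1 12 12
SWAP     12 -1 12 12
POP      12 -1 12
NEG      12 -1 -12
NEG      12 -1 12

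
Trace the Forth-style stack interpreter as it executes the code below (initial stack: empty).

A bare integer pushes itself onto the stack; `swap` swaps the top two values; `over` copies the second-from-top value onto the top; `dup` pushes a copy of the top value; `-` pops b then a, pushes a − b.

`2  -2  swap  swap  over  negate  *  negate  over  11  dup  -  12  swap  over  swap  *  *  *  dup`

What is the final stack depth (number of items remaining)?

4

2      → [2]
-2     → [2, -2]
swap   → [-2, 2]
swap   → [2, -2]
over   → [2, -2, 2]
negate → [2, -2, -2]
*      → [2, 4]
negate → [2, -4]
over   → [2, -4, 2]
11     → [2, -4, 2, 11]
dup    → [2, -4, 2, 11, 11]
-      → [2, -4, 2, 0]
12     → [2, -4, 2, 0, 12]
swap   → [2, -4, 2, 12, 0]
over   → [2, -4, 2, 12, 0, 12]
swap   → [2, -4, 2, 12, 12, 0]
*      → [2, -4, 2, 12, 0]
*      → [2, -4, 2, 0]
*      → [2, -4, 0]
dup    → [2, -4, 0, 0]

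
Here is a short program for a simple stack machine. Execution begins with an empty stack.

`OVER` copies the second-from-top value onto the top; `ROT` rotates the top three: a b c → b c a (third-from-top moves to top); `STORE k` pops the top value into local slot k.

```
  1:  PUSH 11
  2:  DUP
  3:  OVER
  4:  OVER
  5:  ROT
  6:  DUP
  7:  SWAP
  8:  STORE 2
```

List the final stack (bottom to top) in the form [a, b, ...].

[11, 11, 11, 11]

PUSH 11 : 11
DUP     : 11 11
OVER    : 11 11 11
OVER    : 11 11 11 11
ROT     : 11 11 11 11
DUP     : 11 11 11 11 11
SWAP    : 11 11 11 11 11
STORE 2 : 11 11 11 11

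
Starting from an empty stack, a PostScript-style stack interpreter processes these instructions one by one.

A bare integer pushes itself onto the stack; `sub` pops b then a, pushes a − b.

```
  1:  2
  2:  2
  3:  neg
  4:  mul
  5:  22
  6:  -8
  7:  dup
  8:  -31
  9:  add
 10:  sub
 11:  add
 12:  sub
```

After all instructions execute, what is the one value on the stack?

2   → [2]
2   → [2, 2]
neg → [2, -2]
mul → [-4]
22  → [-4, 22]
-8  → [-4, 22, -8]
dup → [-4, 22, -8, -8]
-31 → [-4, 22, -8, -8, -31]
add → [-4, 22, -8, -39]
sub → [-4, 22, 31]
add → [-4, 53]
sub → [-57]

-57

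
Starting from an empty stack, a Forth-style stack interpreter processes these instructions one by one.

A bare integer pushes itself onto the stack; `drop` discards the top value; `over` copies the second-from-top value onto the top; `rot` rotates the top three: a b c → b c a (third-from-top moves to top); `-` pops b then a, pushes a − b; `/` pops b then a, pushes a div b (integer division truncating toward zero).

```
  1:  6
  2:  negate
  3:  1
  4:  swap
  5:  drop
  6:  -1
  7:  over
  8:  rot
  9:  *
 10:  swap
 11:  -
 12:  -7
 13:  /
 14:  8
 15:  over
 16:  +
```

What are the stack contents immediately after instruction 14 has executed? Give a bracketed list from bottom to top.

6       6
negate  -6
1       -6 1
swap    1 -6
drop    1
-1      1 -1
over    1 -1 1
rot     -1 1 1
*       -1 1
swap    1 -1
-       2
-7      2 -7
/       0
8       0 8

[0, 8]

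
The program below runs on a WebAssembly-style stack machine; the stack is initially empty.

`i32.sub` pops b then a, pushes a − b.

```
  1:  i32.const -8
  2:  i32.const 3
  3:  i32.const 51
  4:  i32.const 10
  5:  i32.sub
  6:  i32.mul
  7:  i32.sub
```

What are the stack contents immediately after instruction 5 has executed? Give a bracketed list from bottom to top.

[-8, 3, 41]

i32.const -8  -8
i32.const 3   -8 3
i32.const 51  -8 3 51
i32.const 10  -8 3 51 10
i32.sub       -8 3 41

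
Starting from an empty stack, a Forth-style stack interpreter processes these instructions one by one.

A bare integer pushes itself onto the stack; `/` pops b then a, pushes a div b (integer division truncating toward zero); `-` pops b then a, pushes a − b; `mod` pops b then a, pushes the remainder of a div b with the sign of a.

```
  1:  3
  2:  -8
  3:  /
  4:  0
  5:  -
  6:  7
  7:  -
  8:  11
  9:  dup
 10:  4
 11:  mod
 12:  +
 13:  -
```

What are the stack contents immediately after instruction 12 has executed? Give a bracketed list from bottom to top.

3    3
-8   3 -8
/    0
0    0 0
-    0
7    0 7
-    -7
11   -7 11
dup  -7 11 11
4    -7 11 11 4
mod  -7 11 3
+    -7 14

[-7, 14]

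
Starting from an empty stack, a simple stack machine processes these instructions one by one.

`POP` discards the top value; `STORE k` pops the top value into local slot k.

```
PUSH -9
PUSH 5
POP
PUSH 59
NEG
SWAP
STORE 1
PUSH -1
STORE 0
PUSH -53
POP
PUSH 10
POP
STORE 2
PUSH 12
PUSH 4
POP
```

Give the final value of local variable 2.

-59

PUSH -9   -9
PUSH 5    -9 5
POP       -9
PUSH 59   -9 59
NEG       -9 -59
SWAP      -59 -9
STORE 1   -59
PUSH -1   -59 -1
STORE 0   -59
PUSH -53  -59 -53
POP       -59
PUSH 10   -59 10
POP       -59
STORE 2   (empty)
PUSH 12   12
PUSH 4    12 4
POP       12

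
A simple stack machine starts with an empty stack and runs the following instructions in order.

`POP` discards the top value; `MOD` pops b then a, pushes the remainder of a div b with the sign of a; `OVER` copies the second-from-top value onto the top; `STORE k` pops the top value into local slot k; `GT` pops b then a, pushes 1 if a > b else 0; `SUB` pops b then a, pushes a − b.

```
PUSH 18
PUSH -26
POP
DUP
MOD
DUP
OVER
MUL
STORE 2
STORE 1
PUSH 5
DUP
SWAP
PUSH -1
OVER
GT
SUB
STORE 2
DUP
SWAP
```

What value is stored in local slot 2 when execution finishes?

PUSH 18  : 18
PUSH -26 : 18 -26
POP      : 18
DUP      : 18 18
MOD      : 0
DUP      : 0 0
OVER     : 0 0 0
MUL      : 0 0
STORE 2  : 0
STORE 1  : (empty)
PUSH 5   : 5
DUP      : 5 5
SWAP     : 5 5
PUSH -1  : 5 5 -1
OVER     : 5 5 -1 5
GT       : 5 5 0
SUB      : 5 5
STORE 2  : 5
DUP      : 5 5
SWAP     : 5 5

5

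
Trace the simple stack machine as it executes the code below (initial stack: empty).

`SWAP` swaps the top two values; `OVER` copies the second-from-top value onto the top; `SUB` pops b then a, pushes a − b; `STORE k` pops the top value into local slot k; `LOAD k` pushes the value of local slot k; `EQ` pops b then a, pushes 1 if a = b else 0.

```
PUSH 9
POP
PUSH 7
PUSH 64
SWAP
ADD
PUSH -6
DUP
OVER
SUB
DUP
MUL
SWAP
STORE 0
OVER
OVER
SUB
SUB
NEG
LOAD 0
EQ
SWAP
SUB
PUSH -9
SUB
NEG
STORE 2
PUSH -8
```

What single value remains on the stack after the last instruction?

-8

PUSH 9  -> 9
POP     -> (empty)
PUSH 7  -> 7
PUSH 64 -> 7 64
SWAP    -> 64 7
ADD     -> 71
PUSH -6 -> 71 -6
DUP     -> 71 -6 -6
OVER    -> 71 -6 -6 -6
SUB     -> 71 -6 0
DUP     -> 71 -6 0 0
MUL     -> 71 -6 0
SWAP    -> 71 0 -6
STORE 0 -> 71 0
OVER    -> 71 0 71
OVER    -> 71 0 71 0
SUB     -> 71 0 71
SUB     -> 71 -71
NEG     -> 71 71
LOAD 0  -> 71 71 -6
EQ      -> 71 0
SWAP    -> 0 71
SUB     -> -71
PUSH -9 -> -71 -9
SUB     -> -62
NEG     -> 62
STORE 2 -> (empty)
PUSH -8 -> -8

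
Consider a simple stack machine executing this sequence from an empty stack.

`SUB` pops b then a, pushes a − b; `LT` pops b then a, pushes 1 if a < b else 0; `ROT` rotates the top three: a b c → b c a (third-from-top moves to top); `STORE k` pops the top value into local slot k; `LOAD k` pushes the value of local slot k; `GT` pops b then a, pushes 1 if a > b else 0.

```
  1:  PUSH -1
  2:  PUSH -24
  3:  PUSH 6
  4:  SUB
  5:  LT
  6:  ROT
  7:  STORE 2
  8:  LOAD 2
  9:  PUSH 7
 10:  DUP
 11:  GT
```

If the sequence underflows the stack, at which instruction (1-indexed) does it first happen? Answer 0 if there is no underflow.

6

PUSH -1   -1
PUSH -24  -1 -24
PUSH 6    -1 -24 6
SUB       -1 -30
LT        0
ROT  — needs 3 operands, stack has 1 → underflow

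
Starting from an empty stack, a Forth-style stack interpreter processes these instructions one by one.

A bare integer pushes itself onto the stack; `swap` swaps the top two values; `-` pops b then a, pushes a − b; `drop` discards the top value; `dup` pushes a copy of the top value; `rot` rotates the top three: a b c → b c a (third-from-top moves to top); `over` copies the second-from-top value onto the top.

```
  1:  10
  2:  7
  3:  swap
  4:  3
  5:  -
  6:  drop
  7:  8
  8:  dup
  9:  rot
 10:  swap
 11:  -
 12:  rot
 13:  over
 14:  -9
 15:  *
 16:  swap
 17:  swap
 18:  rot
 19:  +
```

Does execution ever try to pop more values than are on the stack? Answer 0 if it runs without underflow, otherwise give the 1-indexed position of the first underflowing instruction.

10   → [10]
7    → [10, 7]
swap → [7, 10]
3    → [7, 10, 3]
-    → [7, 7]
drop → [7]
8    → [7, 8]
dup  → [7, 8, 8]
rot  → [8, 8, 7]
swap → [8, 7, 8]
-    → [8, -1]
rot  — needs 3 operands, stack has 2 → underflow

12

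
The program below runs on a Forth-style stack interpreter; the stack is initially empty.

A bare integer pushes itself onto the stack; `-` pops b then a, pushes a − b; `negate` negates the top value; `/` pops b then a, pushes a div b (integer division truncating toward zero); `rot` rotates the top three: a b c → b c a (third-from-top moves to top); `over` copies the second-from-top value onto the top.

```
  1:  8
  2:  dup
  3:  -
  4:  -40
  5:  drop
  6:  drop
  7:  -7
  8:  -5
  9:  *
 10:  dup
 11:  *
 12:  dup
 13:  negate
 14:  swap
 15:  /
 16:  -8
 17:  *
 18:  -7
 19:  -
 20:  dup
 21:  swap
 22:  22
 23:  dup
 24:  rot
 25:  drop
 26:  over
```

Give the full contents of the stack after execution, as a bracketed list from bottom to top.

[15, 22, 22, 22]

8       [8]
dup     [8, 8]
-       [0]
-40     [0, -40]
drop    [0]
drop    []
-7      [-7]
-5      [-7, -5]
*       [35]
dup     [35, 35]
*       [1225]
dup     [1225, 1225]
negate  [1225, -1225]
swap    [-1225, 1225]
/       [-1]
-8      [-1, -8]
*       [8]
-7      [8, -7]
-       [15]
dup     [15, 15]
swap    [15, 15]
22      [15, 15, 22]
dup     [15, 15, 22, 22]
rot     [15, 22, 22, 15]
drop    [15, 22, 22]
over    [15, 22, 22, 22]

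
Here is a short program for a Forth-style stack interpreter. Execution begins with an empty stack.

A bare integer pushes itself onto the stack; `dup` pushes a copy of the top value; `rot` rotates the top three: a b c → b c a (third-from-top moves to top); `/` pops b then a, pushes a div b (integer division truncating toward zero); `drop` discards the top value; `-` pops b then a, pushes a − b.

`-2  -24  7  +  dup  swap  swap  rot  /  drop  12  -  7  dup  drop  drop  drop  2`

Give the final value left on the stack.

2

-2   : -2
-24  : -2 -24
7    : -2 -24 7
+    : -2 -17
dup  : -2 -17 -17
swap : -2 -17 -17
swap : -2 -17 -17
rot  : -17 -17 -2
/    : -17 8
drop : -17
12   : -17 12
-    : -29
7    : -29 7
dup  : -29 7 7
drop : -29 7
drop : -29
drop : (empty)
2    : 2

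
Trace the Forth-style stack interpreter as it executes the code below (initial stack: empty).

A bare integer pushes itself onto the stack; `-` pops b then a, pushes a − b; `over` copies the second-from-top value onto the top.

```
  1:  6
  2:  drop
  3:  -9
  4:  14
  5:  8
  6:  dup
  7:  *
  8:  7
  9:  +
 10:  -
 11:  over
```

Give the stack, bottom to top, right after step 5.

6    → [6]
drop → []
-9   → [-9]
14   → [-9, 14]
8    → [-9, 14, 8]

[-9, 14, 8]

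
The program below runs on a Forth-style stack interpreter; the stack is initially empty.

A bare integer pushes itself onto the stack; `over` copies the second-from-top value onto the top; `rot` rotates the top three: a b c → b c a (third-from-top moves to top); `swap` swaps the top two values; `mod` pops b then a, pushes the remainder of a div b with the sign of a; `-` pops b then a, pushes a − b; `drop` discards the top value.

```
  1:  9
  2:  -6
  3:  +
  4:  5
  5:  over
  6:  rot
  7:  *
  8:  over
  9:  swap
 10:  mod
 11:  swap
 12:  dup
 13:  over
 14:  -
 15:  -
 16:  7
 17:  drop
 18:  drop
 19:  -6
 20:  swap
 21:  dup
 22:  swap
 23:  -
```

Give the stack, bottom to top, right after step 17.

[5, 5]

9     [9]
-6    [9, -6]
+     [3]
5     [3, 5]
over  [3, 5, 3]
rot   [5, 3, 3]
*     [5, 9]
over  [5, 9, 5]
swap  [5, 5, 9]
mod   [5, 5]
swap  [5, 5]
dup   [5, 5, 5]
over  [5, 5, 5, 5]
-     [5, 5, 0]
-     [5, 5]
7     [5, 5, 7]
drop  [5, 5]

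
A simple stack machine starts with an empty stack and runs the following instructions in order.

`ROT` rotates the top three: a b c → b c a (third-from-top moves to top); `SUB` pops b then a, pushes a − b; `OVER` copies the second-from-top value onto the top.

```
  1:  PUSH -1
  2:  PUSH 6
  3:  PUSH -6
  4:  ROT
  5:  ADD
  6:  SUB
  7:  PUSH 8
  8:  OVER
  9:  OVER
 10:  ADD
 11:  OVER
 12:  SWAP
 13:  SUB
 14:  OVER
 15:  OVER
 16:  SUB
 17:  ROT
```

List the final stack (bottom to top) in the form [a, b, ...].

[13, -13, 21, 8]

PUSH -1 -> [-1]
PUSH 6  -> [-1, 6]
PUSH -6 -> [-1, 6, -6]
ROT     -> [6, -6, -1]
ADD     -> [6, -7]
SUB     -> [13]
PUSH 8  -> [13, 8]
OVER    -> [13, 8, 13]
OVER    -> [13, 8, 13, 8]
ADD     -> [13, 8, 21]
OVER    -> [13, 8, 21, 8]
SWAP    -> [13, 8, 8, 21]
SUB     -> [13, 8, -13]
OVER    -> [13, 8, -13, 8]
OVER    -> [13, 8, -13, 8, -13]
SUB     -> [13, 8, -13, 21]
ROT     -> [13, -13, 21, 8]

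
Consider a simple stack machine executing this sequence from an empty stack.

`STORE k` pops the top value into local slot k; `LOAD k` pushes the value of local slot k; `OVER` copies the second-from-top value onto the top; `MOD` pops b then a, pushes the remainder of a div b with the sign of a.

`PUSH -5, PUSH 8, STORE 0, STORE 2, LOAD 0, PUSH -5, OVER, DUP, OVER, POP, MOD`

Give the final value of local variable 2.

-5

PUSH -5 -> [-5]
PUSH 8  -> [-5, 8]
STORE 0 -> [-5]
STORE 2 -> []
LOAD 0  -> [8]
PUSH -5 -> [8, -5]
OVER    -> [8, -5, 8]
DUP     -> [8, -5, 8, 8]
OVER    -> [8, -5, 8, 8, 8]
POP     -> [8, -5, 8, 8]
MOD     -> [8, -5, 0]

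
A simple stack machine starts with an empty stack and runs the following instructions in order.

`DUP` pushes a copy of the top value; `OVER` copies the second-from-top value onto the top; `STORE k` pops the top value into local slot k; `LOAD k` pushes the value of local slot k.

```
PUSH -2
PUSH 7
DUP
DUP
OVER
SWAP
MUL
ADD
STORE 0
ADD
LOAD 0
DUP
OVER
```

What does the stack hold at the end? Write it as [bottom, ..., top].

PUSH -2 → -2
PUSH 7  → -2 7
DUP     → -2 7 7
DUP     → -2 7 7 7
OVER    → -2 7 7 7 7
SWAP    → -2 7 7 7 7
MUL     → -2 7 7 49
ADD     → -2 7 56
STORE 0 → -2 7
ADD     → 5
LOAD 0  → 5 56
DUP     → 5 56 56
OVER    → 5 56 56 56

[5, 56, 56, 56]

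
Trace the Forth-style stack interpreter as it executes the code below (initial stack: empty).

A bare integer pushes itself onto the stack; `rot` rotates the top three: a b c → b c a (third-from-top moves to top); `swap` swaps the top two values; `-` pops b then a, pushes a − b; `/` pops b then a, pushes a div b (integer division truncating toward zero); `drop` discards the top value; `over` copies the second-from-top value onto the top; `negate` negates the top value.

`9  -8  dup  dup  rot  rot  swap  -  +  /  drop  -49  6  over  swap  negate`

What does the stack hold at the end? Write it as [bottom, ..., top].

[-49, -49, -6]

9       9
-8      9 -8
dup     9 -8 -8
dup     9 -8 -8 -8
rot     9 -8 -8 -8
rot     9 -8 -8 -8
swap    9 -8 -8 -8
-       9 -8 0
+       9 -8
/       -1
drop    (empty)
-49     -49
6       -49 6
over    -49 6 -49
swap    -49 -49 6
negate  -49 -49 -6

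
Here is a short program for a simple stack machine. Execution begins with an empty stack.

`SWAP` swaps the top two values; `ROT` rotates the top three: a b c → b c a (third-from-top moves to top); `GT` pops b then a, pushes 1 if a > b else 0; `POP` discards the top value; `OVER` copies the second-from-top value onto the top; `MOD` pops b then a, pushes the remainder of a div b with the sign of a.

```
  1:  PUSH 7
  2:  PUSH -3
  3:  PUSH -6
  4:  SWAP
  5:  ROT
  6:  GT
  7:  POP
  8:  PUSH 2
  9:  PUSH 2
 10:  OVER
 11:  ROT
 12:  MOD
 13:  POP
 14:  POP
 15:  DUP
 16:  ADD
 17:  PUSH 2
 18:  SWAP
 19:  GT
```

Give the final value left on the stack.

1

PUSH 7  : 7
PUSH -3 : 7 -3
PUSH -6 : 7 -3 -6
SWAP    : 7 -6 -3
ROT     : -6 -3 7
GT      : -6 0
POP     : -6
PUSH 2  : -6 2
PUSH 2  : -6 2 2
OVER    : -6 2 2 2
ROT     : -6 2 2 2
MOD     : -6 2 0
POP     : -6 2
POP     : -6
DUP     : -6 -6
ADD     : -12
PUSH 2  : -12 2
SWAP    : 2 -12
GT      : 1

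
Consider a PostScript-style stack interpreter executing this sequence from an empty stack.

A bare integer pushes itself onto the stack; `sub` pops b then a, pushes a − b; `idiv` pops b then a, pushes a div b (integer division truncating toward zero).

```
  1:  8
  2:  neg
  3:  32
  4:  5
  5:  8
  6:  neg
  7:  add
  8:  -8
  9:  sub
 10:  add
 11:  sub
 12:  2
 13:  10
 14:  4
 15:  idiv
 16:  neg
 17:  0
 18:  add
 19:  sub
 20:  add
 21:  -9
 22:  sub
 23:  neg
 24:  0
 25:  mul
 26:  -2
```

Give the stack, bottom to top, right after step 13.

[-45, 2, 10]

8    8
neg  -8
32   -8 32
5    -8 32 5
8    -8 32 5 8
neg  -8 32 5 -8
add  -8 32 -3
-8   -8 32 -3 -8
sub  -8 32 5
add  -8 37
sub  -45
2    -45 2
10   -45 2 10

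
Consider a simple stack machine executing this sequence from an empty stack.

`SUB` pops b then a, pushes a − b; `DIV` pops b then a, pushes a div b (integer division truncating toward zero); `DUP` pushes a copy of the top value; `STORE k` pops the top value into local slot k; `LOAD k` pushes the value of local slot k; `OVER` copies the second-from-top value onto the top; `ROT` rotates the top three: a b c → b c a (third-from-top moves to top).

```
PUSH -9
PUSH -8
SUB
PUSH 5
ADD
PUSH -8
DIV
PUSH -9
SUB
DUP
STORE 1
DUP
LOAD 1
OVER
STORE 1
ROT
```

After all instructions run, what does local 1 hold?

9

PUSH -9 -> -9
PUSH -8 -> -9 -8
SUB     -> -1
PUSH 5  -> -1 5
ADD     -> 4
PUSH -8 -> 4 -8
DIV     -> 0
PUSH -9 -> 0 -9
SUB     -> 9
DUP     -> 9 9
STORE 1 -> 9
DUP     -> 9 9
LOAD 1  -> 9 9 9
OVER    -> 9 9 9 9
STORE 1 -> 9 9 9
ROT     -> 9 9 9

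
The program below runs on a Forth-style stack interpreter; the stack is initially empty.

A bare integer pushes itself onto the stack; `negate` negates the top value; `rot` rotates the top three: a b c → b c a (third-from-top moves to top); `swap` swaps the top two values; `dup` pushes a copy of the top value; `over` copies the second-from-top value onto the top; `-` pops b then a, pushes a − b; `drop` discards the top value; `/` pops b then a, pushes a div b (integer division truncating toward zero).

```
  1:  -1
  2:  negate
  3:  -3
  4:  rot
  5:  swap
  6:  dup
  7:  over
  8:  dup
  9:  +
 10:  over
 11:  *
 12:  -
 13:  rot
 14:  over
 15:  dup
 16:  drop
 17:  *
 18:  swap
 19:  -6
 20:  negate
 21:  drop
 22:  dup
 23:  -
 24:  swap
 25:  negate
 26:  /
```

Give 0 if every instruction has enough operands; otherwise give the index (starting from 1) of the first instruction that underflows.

4

-1     : -1
negate : 1
-3     : 1 -3
rot  — needs 3 operands, stack has 2 → underflow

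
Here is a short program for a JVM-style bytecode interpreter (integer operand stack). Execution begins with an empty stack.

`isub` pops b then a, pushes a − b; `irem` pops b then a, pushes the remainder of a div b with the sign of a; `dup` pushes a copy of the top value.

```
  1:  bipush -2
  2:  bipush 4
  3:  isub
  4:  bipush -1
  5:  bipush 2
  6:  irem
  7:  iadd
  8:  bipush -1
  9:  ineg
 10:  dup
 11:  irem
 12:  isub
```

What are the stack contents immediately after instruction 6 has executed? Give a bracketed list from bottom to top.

[-6, -1]

bipush -2 : [-2]
bipush 4  : [-2, 4]
isub      : [-6]
bipush -1 : [-6, -1]
bipush 2  : [-6, -1, 2]
irem      : [-6, -1]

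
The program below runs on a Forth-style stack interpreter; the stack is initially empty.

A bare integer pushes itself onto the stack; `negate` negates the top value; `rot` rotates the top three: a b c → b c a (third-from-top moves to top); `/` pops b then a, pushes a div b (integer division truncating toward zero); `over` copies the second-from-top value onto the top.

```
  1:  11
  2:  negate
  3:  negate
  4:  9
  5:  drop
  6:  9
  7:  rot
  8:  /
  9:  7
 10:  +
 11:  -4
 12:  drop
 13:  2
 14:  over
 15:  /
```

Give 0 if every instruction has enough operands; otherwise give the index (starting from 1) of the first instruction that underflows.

11     → 11
negate → -11
negate → 11
9      → 11 9
drop   → 11
9      → 11 9
rot  — needs 3 operands, stack has 2 → underflow

7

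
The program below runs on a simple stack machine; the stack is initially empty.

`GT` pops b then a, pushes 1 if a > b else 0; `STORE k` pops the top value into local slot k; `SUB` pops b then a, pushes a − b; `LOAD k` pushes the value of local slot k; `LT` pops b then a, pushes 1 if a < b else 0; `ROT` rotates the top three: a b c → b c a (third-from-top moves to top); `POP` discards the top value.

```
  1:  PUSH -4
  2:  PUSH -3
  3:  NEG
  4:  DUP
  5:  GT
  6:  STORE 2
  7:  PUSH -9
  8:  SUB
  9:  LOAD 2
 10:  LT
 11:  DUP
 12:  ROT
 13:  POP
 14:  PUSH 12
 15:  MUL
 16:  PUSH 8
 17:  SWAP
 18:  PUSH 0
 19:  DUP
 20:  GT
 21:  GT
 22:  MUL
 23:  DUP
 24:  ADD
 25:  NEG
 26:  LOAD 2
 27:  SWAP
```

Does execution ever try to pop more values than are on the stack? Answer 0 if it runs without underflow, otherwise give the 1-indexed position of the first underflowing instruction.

12

PUSH -4  -4
PUSH -3  -4 -3
NEG      -4 3
DUP      -4 3 3
GT       -4 0
STORE 2  -4
PUSH -9  -4 -9
SUB      5
LOAD 2   5 0
LT       0
DUP      0 0
ROT  — needs 3 operands, stack has 2 → underflow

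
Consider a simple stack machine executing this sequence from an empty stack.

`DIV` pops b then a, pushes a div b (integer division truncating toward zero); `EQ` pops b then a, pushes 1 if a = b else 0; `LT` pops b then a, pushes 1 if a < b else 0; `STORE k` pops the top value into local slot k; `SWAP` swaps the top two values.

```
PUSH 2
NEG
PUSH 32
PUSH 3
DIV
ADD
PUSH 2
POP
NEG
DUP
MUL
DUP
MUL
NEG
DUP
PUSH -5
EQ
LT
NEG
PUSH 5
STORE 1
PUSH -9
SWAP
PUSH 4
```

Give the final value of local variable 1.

PUSH 2  -> [2]
NEG     -> [-2]
PUSH 32 -> [-2, 32]
PUSH 3  -> [-2, 32, 3]
DIV     -> [-2, 10]
ADD     -> [8]
PUSH 2  -> [8, 2]
POP     -> [8]
NEG     -> [-8]
DUP     -> [-8, -8]
MUL     -> [64]
DUP     -> [64, 64]
MUL     -> [4096]
NEG     -> [-4096]
DUP     -> [-4096, -4096]
PUSH -5 -> [-4096, -4096, -5]
EQ      -> [-4096, 0]
LT      -> [1]
NEG     -> [-1]
PUSH 5  -> [-1, 5]
STORE 1 -> [-1]
PUSH -9 -> [-1, -9]
SWAP    -> [-9, -1]
PUSH 4  -> [-9, -1, 4]

5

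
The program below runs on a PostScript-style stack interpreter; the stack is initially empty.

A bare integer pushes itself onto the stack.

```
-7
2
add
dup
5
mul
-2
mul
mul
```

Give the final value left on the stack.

-250

-7  → [-7]
2   → [-7, 2]
add → [-5]
dup → [-5, -5]
5   → [-5, -5, 5]
mul → [-5, -25]
-2  → [-5, -25, -2]
mul → [-5, 50]
mul → [-250]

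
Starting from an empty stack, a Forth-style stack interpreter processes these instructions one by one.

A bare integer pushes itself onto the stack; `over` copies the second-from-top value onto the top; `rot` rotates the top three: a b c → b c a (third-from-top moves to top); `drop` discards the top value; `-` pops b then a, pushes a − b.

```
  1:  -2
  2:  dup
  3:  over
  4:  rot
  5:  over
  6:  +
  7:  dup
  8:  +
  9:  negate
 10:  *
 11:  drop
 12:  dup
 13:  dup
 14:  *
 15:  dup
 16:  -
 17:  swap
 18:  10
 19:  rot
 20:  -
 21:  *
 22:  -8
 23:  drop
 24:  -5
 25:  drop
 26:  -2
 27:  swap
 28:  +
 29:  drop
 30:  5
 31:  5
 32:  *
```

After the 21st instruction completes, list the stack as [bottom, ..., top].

-2     → -2
dup    → -2 -2
over   → -2 -2 -2
rot    → -2 -2 -2
over   → -2 -2 -2 -2
+      → -2 -2 -4
dup    → -2 -2 -4 -4
+      → -2 -2 -8
negate → -2 -2 8
*      → -2 -16
drop   → -2
dup    → -2 -2
dup    → -2 -2 -2
*      → -2 4
dup    → -2 4 4
-      → -2 0
swap   → 0 -2
10     → 0 -2 10
rot    → -2 10 0
-      → -2 10
*      → -20

[-20]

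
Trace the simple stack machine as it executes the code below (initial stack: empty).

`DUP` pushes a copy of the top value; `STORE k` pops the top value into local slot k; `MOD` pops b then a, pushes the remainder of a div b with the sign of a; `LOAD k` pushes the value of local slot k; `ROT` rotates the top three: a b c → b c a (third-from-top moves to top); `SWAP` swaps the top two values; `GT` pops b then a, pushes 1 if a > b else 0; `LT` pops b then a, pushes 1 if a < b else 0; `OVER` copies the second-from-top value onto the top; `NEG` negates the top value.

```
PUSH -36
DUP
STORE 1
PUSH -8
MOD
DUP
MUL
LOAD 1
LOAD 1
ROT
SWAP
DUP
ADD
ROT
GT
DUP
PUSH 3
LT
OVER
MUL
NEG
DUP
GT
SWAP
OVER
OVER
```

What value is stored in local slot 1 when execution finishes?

-36

PUSH -36  [-36]
DUP       [-36, -36]
STORE 1   [-36]
PUSH -8   [-36, -8]
MOD       [-4]
DUP       [-4, -4]
MUL       [16]
LOAD 1    [16, -36]
LOAD 1    [16, -36, -36]
ROT       [-36, -36, 16]
SWAP      [-36, 16, -36]
DUP       [-36, 16, -36, -36]
ADD       [-36, 16, -72]
ROT       [16, -72, -36]
GT        [16, 0]
DUP       [16, 0, 0]
PUSH 3    [16, 0, 0, 3]
LT        [16, 0, 1]
OVER      [16, 0, 1, 0]
MUL       [16, 0, 0]
NEG       [16, 0, 0]
DUP       [16, 0, 0, 0]
GT        [16, 0, 0]
SWAP      [16, 0, 0]
OVER      [16, 0, 0, 0]
OVER      [16, 0, 0, 0, 0]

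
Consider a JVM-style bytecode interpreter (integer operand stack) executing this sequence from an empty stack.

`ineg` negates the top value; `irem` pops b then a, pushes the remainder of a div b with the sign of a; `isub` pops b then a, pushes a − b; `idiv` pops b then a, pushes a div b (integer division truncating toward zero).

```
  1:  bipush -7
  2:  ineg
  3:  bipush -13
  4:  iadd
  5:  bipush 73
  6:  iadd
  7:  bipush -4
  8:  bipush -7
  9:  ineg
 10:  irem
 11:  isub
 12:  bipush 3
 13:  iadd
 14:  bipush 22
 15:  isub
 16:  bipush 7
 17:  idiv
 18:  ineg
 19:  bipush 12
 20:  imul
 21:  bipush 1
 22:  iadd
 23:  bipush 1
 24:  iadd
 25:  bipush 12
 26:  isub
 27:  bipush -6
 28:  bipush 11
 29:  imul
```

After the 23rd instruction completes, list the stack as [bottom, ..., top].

[-83, 1]

bipush -7  → [-7]
ineg       → [7]
bipush -13 → [7, -13]
iadd       → [-6]
bipush 73  → [-6, 73]
iadd       → [67]
bipush -4  → [67, -4]
bipush -7  → [67, -4, -7]
ineg       → [67, -4, 7]
irem       → [67, -4]
isub       → [71]
bipush 3   → [71, 3]
iadd       → [74]
bipush 22  → [74, 22]
isub       → [52]
bipush 7   → [52, 7]
idiv       → [7]
ineg       → [-7]
bipush 12  → [-7, 12]
imul       → [-84]
bipush 1   → [-84, 1]
iadd       → [-83]
bipush 1   → [-83, 1]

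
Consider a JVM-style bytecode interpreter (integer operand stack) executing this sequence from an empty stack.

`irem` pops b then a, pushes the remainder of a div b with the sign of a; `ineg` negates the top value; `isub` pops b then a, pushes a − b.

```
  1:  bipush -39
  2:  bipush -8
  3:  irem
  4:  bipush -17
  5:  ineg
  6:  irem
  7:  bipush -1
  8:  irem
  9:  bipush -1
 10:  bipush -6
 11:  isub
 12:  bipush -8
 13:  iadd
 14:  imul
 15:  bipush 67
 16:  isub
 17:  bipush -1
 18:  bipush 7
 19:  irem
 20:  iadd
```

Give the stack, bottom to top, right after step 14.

bipush -39 → -39
bipush -8  → -39 -8
irem       → -7
bipush -17 → -7 -17
ineg       → -7 17
irem       → -7
bipush -1  → -7 -1
irem       → 0
bipush -1  → 0 -1
bipush -6  → 0 -1 -6
isub       → 0 5
bipush -8  → 0 5 -8
iadd       → 0 -3
imul       → 0

[0]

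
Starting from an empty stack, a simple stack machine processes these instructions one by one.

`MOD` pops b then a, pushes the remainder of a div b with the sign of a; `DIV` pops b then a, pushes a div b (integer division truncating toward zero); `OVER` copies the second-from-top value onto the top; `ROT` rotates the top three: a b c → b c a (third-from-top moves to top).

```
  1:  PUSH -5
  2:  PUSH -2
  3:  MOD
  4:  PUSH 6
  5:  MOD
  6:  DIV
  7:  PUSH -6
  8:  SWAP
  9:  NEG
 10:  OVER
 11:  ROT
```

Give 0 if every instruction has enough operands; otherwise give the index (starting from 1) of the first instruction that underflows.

PUSH -5 → -5
PUSH -2 → -5 -2
MOD     → -1
PUSH 6  → -1 6
MOD     → -1
DIV  — needs 2 operands, stack has 1 → underflow

6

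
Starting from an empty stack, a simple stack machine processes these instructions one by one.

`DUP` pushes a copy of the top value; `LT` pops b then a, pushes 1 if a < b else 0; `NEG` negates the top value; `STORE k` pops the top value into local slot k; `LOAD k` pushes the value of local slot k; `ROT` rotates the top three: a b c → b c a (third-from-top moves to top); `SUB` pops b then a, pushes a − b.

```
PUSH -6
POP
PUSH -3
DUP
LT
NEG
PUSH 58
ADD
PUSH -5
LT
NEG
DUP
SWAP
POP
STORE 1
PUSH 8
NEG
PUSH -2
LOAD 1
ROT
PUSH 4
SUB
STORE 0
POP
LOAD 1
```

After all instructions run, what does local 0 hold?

PUSH -6 : -6
POP     : (empty)
PUSH -3 : -3
DUP     : -3 -3
LT      : 0
NEG     : 0
PUSH 58 : 0 58
ADD     : 58
PUSH -5 : 58 -5
LT      : 0
NEG     : 0
DUP     : 0 0
SWAP    : 0 0
POP     : 0
STORE 1 : (empty)
PUSH 8  : 8
NEG     : -8
PUSH -2 : -8 -2
LOAD 1  : -8 -2 0
ROT     : -2 0 -8
PUSH 4  : -2 0 -8 4
SUB     : -2 0 -12
STORE 0 : -2 0
POP     : -2
LOAD 1  : -2 0

-12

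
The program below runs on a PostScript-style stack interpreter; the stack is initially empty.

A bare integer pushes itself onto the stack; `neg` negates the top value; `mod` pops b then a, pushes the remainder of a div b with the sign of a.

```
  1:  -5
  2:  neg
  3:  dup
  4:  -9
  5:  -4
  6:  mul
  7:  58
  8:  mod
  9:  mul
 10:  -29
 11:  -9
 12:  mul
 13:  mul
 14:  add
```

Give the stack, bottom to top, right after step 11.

-5  : -5
neg : 5
dup : 5 5
-9  : 5 5 -9
-4  : 5 5 -9 -4
mul : 5 5 36
58  : 5 5 36 58
mod : 5 5 36
mul : 5 180
-29 : 5 180 -29
-9  : 5 180 -29 -9

[5, 180, -29, -9]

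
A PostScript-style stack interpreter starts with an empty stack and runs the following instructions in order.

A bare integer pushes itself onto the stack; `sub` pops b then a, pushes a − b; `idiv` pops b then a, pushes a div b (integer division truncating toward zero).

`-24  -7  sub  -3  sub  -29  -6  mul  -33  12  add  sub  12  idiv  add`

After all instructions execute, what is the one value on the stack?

2

-24  → [-24]
-7   → [-24, -7]
sub  → [-17]
-3   → [-17, -3]
sub  → [-14]
-29  → [-14, -29]
-6   → [-14, -29, -6]
mul  → [-14, 174]
-33  → [-14, 174, -33]
12   → [-14, 174, -33, 12]
add  → [-14, 174, -21]
sub  → [-14, 195]
12   → [-14, 195, 12]
idiv → [-14, 16]
add  → [2]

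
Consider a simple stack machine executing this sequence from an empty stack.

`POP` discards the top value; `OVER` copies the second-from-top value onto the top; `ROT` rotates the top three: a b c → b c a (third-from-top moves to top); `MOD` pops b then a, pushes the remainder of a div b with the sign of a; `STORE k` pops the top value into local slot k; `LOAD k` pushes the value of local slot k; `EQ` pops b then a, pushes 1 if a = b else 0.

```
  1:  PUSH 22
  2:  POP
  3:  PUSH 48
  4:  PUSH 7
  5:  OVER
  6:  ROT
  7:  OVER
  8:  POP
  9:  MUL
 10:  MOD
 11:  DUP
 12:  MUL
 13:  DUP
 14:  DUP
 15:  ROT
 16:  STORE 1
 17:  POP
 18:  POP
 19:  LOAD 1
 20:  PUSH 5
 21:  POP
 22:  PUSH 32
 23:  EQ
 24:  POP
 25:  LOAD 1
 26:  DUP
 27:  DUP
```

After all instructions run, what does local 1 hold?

PUSH 22 → [22]
POP     → []
PUSH 48 → [48]
PUSH 7  → [48, 7]
OVER    → [48, 7, 48]
ROT     → [7, 48, 48]
OVER    → [7, 48, 48, 48]
POP     → [7, 48, 48]
MUL     → [7, 2304]
MOD     → [7]
DUP     → [7, 7]
MUL     → [49]
DUP     → [49, 49]
DUP     → [49, 49, 49]
ROT     → [49, 49, 49]
STORE 1 → [49, 49]
POP     → [49]
POP     → []
LOAD 1  → [49]
PUSH 5  → [49, 5]
POP     → [49]
PUSH 32 → [49, 32]
EQ      → [0]
POP     → []
LOAD 1  → [49]
DUP     → [49, 49]
DUP     → [49, 49, 49]

49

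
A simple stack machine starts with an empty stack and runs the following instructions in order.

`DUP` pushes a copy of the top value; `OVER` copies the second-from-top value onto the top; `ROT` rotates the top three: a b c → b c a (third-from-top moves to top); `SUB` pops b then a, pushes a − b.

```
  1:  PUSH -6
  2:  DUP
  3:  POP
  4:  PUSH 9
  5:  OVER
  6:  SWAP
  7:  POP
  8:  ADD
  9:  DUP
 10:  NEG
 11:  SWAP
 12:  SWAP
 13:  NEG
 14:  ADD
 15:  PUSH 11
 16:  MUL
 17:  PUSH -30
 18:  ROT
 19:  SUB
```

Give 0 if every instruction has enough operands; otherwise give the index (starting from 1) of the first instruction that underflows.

PUSH -6  → [-6]
DUP      → [-6, -6]
POP      → [-6]
PUSH 9   → [-6, 9]
OVER     → [-6, 9, -6]
SWAP     → [-6, -6, 9]
POP      → [-6, -6]
ADD      → [-12]
DUP      → [-12, -12]
NEG      → [-12, 12]
SWAP     → [12, -12]
SWAP     → [-12, 12]
NEG      → [-12, -12]
ADD      → [-24]
PUSH 11  → [-24, 11]
MUL      → [-264]
PUSH -30 → [-264, -30]
ROT  — needs 3 operands, stack has 2 → underflow

18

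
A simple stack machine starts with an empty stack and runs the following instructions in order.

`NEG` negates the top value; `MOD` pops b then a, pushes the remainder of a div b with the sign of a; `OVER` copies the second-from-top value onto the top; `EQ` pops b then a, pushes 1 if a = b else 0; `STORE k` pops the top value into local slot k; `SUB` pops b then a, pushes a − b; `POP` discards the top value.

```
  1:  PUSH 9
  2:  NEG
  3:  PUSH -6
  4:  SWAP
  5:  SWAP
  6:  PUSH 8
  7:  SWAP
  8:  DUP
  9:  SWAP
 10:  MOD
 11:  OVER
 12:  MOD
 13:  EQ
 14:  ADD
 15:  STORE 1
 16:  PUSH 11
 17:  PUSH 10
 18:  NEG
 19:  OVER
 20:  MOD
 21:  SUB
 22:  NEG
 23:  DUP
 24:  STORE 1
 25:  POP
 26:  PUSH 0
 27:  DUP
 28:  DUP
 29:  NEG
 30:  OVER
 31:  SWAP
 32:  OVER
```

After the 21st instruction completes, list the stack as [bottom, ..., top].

PUSH 9  : [9]
NEG     : [-9]
PUSH -6 : [-9, -6]
SWAP    : [-6, -9]
SWAP    : [-9, -6]
PUSH 8  : [-9, -6, 8]
SWAP    : [-9, 8, -6]
DUP     : [-9, 8, -6, -6]
SWAP    : [-9, 8, -6, -6]
MOD     : [-9, 8, 0]
OVER    : [-9, 8, 0, 8]
MOD     : [-9, 8, 0]
EQ      : [-9, 0]
ADD     : [-9]
STORE 1 : []
PUSH 11 : [11]
PUSH 10 : [11, 10]
NEG     : [11, -10]
OVER    : [11, -10, 11]
MOD     : [11, -10]
SUB     : [21]

[21]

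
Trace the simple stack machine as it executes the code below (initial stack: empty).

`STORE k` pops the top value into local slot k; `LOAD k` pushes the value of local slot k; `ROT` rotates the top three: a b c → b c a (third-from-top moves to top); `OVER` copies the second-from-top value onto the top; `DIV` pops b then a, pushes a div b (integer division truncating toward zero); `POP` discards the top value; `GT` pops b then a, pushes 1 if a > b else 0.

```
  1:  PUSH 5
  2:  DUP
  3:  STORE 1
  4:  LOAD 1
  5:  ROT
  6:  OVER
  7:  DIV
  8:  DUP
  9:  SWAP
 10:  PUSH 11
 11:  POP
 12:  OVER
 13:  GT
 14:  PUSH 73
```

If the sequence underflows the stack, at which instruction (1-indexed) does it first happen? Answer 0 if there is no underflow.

PUSH 5   [5]
DUP      [5, 5]
STORE 1  [5]
LOAD 1   [5, 5]
ROT  — needs 3 operands, stack has 2 → underflow

5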